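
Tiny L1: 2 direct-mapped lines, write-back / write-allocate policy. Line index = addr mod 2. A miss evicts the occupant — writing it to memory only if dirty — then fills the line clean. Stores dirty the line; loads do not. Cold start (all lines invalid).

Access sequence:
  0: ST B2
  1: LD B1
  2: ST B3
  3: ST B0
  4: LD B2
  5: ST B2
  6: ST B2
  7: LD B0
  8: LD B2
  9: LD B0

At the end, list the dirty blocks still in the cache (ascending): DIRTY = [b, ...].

  0 | W B2 → L0 miss [D]
  1 | R B1 → L1 miss [-]
  2 | W B3 → L1 miss [D]
  3 | W B0 → L0 miss wb→B2 [D]
  4 | R B2 → L0 miss wb→B0 [-]
  5 | W B2 → L0 hit [D]
  6 | W B2 → L0 hit [D]
  7 | R B0 → L0 miss wb→B2 [-]
  8 | R B2 → L0 miss [-]
  9 | R B0 → L0 miss [-]

DIRTY = [3]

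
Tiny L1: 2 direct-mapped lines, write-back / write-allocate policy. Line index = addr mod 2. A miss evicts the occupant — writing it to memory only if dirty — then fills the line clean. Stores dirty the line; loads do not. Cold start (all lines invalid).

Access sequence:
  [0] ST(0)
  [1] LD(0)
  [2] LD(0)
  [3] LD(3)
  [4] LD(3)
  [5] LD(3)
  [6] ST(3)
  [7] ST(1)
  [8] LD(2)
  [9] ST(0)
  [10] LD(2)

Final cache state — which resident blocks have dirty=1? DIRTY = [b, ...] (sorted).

0: W B0 -> L0 miss  d=D]
1: R B0 -> L0 hit  d=D]
2: R B0 -> L0 hit  d=D]
3: R B3 -> L1 miss  d=-]
4: R B3 -> L1 hit  d=-]
5: R B3 -> L1 hit  d=-]
6: W B3 -> L1 hit  d=D]
7: W B1 -> L1 miss wb->B3  d=D]
8: R B2 -> L0 miss wb->B0  d=-]
9: W B0 -> L0 miss  d=D]
10: R B2 -> L0 miss wb->B0  d=-]

DIRTY = [1]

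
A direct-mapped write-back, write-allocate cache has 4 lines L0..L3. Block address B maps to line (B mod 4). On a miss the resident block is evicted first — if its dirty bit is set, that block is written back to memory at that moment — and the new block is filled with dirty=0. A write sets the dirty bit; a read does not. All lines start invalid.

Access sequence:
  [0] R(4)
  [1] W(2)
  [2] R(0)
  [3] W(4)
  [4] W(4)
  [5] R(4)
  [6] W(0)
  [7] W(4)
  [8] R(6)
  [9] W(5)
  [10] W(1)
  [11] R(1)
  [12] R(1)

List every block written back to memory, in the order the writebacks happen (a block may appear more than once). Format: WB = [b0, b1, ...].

  0 | R B4 → L0 miss [-]
  1 | W B2 → L2 miss [D]
  2 | R B0 → L0 miss [-]
  3 | W B4 → L0 miss [D]
  4 | W B4 → L0 hit [D]
  5 | R B4 → L0 hit [D]
  6 | W B0 → L0 miss wb→B4 [D]
  7 | W B4 → L0 miss wb→B0 [D]
  8 | R B6 → L2 miss wb→B2 [-]
  9 | W B5 → L1 miss [D]
  10 | W B1 → L1 miss wb→B5 [D]
  11 | R B1 → L1 hit [D]
  12 | R B1 → L1 hit [D]

WB = [4, 0, 2, 5]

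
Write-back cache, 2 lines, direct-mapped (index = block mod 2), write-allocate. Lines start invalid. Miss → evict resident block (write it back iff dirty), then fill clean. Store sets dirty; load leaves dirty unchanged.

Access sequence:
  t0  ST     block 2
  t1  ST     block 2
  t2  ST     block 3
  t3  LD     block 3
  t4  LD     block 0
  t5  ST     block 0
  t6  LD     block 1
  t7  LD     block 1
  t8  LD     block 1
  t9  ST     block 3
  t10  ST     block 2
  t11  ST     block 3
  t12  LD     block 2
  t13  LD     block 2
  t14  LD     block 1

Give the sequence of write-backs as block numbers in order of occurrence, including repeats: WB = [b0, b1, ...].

WB = [2, 3, 0, 3]

0: W B2 -> L0 miss  d=D]
1: W B2 -> L0 hit  d=D]
2: W B3 -> L1 miss  d=D]
3: R B3 -> L1 hit  d=D]
4: R B0 -> L0 miss wb->B2  d=-]
5: W B0 -> L0 hit  d=D]
6: R B1 -> L1 miss wb->B3  d=-]
7: R B1 -> L1 hit  d=-]
8: R B1 -> L1 hit  d=-]
9: W B3 -> L1 miss  d=D]
10: W B2 -> L0 miss wb->B0  d=D]
11: W B3 -> L1 hit  d=D]
12: R B2 -> L0 hit  d=D]
13: R B2 -> L0 hit  d=D]
14: R B1 -> L1 miss wb->B3  d=-]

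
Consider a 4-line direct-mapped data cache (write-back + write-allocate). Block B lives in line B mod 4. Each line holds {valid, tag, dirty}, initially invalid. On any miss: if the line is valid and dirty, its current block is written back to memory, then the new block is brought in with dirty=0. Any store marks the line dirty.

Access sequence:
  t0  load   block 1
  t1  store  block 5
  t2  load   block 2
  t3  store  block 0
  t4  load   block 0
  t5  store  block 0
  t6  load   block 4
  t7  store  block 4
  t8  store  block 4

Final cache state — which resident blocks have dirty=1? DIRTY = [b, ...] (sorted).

0: R B1 -> L1 miss  d=-]
1: W B5 -> L1 miss  d=D]
2: R B2 -> L2 miss  d=-]
3: W B0 -> L0 miss  d=D]
4: R B0 -> L0 hit  d=D]
5: W B0 -> L0 hit  d=D]
6: R B4 -> L0 miss wb->B0  d=-]
7: W B4 -> L0 hit  d=D]
8: W B4 -> L0 hit  d=D]

DIRTY = [4, 5]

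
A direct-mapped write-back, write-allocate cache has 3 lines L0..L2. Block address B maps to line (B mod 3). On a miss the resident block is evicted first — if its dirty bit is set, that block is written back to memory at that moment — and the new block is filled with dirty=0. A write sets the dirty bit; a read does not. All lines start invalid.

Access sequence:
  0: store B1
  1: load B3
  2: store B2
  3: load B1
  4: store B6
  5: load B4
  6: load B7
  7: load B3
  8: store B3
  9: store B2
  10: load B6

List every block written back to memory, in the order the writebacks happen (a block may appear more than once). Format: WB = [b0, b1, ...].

WB = [1, 6, 3]

  0 | W B1 → L1 miss [D]
  1 | R B3 → L0 miss [-]
  2 | W B2 → L2 miss [D]
  3 | R B1 → L1 hit [D]
  4 | W B6 → L0 miss [D]
  5 | R B4 → L1 miss wb→B1 [-]
  6 | R B7 → L1 miss [-]
  7 | R B3 → L0 miss wb→B6 [-]
  8 | W B3 → L0 hit [D]
  9 | W B2 → L2 hit [D]
  10 | R B6 → L0 miss wb→B3 [-]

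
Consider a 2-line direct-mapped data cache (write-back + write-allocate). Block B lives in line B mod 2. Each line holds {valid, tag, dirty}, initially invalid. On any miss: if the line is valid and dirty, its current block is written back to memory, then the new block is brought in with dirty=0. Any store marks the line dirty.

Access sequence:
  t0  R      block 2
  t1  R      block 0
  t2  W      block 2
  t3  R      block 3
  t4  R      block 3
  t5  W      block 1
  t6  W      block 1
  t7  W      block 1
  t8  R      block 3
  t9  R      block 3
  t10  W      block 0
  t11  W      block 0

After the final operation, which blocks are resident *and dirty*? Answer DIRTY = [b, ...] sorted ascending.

0: R B2 -> L0 miss  d=-]
1: R B0 -> L0 miss  d=-]
2: W B2 -> L0 miss  d=D]
3: R B3 -> L1 miss  d=-]
4: R B3 -> L1 hit  d=-]
5: W B1 -> L1 miss  d=D]
6: W B1 -> L1 hit  d=D]
7: W B1 -> L1 hit  d=D]
8: R B3 -> L1 miss wb->B1  d=-]
9: R B3 -> L1 hit  d=-]
10: W B0 -> L0 miss wb->B2  d=D]
11: W B0 -> L0 hit  d=D]

DIRTY = [0]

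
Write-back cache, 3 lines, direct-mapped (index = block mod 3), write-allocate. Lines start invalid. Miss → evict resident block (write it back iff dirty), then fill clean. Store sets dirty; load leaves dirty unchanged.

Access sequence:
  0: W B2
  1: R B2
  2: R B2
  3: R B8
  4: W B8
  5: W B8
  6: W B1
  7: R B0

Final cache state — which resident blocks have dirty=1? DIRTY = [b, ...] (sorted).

DIRTY = [1, 8]

0: W B2 -> L2 miss  d=D]
1: R B2 -> L2 hit  d=D]
2: R B2 -> L2 hit  d=D]
3: R B8 -> L2 miss wb->B2  d=-]
4: W B8 -> L2 hit  d=D]
5: W B8 -> L2 hit  d=D]
6: W B1 -> L1 miss  d=D]
7: R B0 -> L0 miss  d=-]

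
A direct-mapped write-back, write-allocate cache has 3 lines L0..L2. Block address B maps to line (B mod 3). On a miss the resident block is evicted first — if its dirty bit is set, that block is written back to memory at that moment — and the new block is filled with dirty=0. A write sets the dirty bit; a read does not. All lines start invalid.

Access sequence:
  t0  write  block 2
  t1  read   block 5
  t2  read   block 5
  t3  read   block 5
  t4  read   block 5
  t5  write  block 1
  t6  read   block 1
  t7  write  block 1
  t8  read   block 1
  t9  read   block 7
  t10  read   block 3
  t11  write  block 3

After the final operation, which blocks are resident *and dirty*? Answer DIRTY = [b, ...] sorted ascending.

0: W B2 → L2 miss [D]
1: R B5 → L2 miss wb→B2 [-]
2: R B5 → L2 hit [-]
3: R B5 → L2 hit [-]
4: R B5 → L2 hit [-]
5: W B1 → L1 miss [D]
6: R B1 → L1 hit [D]
7: W B1 → L1 hit [D]
8: R B1 → L1 hit [D]
9: R B7 → L1 miss wb→B1 [-]
10: R B3 → L0 miss [-]
11: W B3 → L0 hit [D]

DIRTY = [3]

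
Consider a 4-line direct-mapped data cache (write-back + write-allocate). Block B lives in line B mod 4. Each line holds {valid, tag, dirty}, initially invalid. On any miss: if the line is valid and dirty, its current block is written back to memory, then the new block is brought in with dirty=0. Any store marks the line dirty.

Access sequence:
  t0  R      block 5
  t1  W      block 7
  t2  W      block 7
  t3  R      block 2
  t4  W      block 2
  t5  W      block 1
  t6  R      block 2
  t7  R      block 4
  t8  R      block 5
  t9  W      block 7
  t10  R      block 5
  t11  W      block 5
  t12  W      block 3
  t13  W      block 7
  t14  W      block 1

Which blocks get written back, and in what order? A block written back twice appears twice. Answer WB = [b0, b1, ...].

WB = [1, 7, 3, 5]

  0 | R B5 → L1 miss [-]
  1 | W B7 → L3 miss [D]
  2 | W B7 → L3 hit [D]
  3 | R B2 → L2 miss [-]
  4 | W B2 → L2 hit [D]
  5 | W B1 → L1 miss [D]
  6 | R B2 → L2 hit [D]
  7 | R B4 → L0 miss [-]
  8 | R B5 → L1 miss wb→B1 [-]
  9 | W B7 → L3 hit [D]
  10 | R B5 → L1 hit [-]
  11 | W B5 → L1 hit [D]
  12 | W B3 → L3 miss wb→B7 [D]
  13 | W B7 → L3 miss wb→B3 [D]
  14 | W B1 → L1 miss wb→B5 [D]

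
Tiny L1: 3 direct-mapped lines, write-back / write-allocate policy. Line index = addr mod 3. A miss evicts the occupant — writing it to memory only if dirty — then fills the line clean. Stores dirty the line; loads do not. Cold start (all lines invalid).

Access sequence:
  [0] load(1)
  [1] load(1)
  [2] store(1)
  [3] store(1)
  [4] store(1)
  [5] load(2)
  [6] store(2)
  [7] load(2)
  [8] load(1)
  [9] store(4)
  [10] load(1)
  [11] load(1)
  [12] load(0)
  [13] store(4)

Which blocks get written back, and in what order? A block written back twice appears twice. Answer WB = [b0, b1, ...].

0: R B1 → L1 miss [-]
1: R B1 → L1 hit [-]
2: W B1 → L1 hit [D]
3: W B1 → L1 hit [D]
4: W B1 → L1 hit [D]
5: R B2 → L2 miss [-]
6: W B2 → L2 hit [D]
7: R B2 → L2 hit [D]
8: R B1 → L1 hit [D]
9: W B4 → L1 miss wb→B1 [D]
10: R B1 → L1 miss wb→B4 [-]
11: R B1 → L1 hit [-]
12: R B0 → L0 miss [-]
13: W B4 → L1 miss [D]

WB = [1, 4]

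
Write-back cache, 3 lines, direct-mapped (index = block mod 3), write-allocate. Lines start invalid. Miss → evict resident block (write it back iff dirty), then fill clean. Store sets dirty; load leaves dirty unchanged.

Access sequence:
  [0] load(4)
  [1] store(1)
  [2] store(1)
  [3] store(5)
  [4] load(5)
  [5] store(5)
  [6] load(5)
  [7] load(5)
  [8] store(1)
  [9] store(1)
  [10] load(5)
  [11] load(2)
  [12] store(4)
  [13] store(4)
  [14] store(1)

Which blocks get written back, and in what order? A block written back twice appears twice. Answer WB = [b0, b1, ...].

0: R B4 -> L1 miss  d=-]
1: W B1 -> L1 miss  d=D]
2: W B1 -> L1 hit  d=D]
3: W B5 -> L2 miss  d=D]
4: R B5 -> L2 hit  d=D]
5: W B5 -> L2 hit  d=D]
6: R B5 -> L2 hit  d=D]
7: R B5 -> L2 hit  d=D]
8: W B1 -> L1 hit  d=D]
9: W B1 -> L1 hit  d=D]
10: R B5 -> L2 hit  d=D]
11: R B2 -> L2 miss wb->B5  d=-]
12: W B4 -> L1 miss wb->B1  d=D]
13: W B4 -> L1 hit  d=D]
14: W B1 -> L1 miss wb->B4  d=D]

WB = [5, 1, 4]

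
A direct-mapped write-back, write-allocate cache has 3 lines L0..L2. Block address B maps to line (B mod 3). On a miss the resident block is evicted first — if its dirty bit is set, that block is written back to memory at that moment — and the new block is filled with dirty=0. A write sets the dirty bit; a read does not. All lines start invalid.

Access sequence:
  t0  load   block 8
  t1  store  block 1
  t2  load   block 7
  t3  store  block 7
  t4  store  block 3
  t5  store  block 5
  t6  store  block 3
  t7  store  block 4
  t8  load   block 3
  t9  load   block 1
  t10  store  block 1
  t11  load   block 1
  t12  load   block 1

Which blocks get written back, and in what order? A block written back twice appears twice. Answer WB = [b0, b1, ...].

0: R B8 → L2 miss [-]
1: W B1 → L1 miss [D]
2: R B7 → L1 miss wb→B1 [-]
3: W B7 → L1 hit [D]
4: W B3 → L0 miss [D]
5: W B5 → L2 miss [D]
6: W B3 → L0 hit [D]
7: W B4 → L1 miss wb→B7 [D]
8: R B3 → L0 hit [D]
9: R B1 → L1 miss wb→B4 [-]
10: W B1 → L1 hit [D]
11: R B1 → L1 hit [D]
12: R B1 → L1 hit [D]

WB = [1, 7, 4]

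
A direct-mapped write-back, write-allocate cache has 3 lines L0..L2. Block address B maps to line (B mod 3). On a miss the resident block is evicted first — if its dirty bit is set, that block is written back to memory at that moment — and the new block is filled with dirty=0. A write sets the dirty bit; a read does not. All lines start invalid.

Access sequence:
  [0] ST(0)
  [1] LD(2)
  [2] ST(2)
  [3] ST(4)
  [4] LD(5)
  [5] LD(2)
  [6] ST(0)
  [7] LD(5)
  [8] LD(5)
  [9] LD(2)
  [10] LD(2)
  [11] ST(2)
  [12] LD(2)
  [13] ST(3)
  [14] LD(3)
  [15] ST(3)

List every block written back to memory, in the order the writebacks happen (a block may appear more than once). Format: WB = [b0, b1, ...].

WB = [2, 0]

0: W B0 → L0 miss [D]
1: R B2 → L2 miss [-]
2: W B2 → L2 hit [D]
3: W B4 → L1 miss [D]
4: R B5 → L2 miss wb→B2 [-]
5: R B2 → L2 miss [-]
6: W B0 → L0 hit [D]
7: R B5 → L2 miss [-]
8: R B5 → L2 hit [-]
9: R B2 → L2 miss [-]
10: R B2 → L2 hit [-]
11: W B2 → L2 hit [D]
12: R B2 → L2 hit [D]
13: W B3 → L0 miss wb→B0 [D]
14: R B3 → L0 hit [D]
15: W B3 → L0 hit [D]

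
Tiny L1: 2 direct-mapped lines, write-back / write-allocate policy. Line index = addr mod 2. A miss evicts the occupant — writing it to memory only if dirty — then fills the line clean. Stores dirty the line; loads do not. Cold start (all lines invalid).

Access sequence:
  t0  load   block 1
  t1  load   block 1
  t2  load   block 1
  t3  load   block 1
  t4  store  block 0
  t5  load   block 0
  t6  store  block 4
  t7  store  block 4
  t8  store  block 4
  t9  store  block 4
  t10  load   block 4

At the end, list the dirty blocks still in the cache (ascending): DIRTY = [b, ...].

0: R B1 -> L1 miss  d=-]
1: R B1 -> L1 hit  d=-]
2: R B1 -> L1 hit  d=-]
3: R B1 -> L1 hit  d=-]
4: W B0 -> L0 miss  d=D]
5: R B0 -> L0 hit  d=D]
6: W B4 -> L0 miss wb->B0  d=D]
7: W B4 -> L0 hit  d=D]
8: W B4 -> L0 hit  d=D]
9: W B4 -> L0 hit  d=D]
10: R B4 -> L0 hit  d=D]

DIRTY = [4]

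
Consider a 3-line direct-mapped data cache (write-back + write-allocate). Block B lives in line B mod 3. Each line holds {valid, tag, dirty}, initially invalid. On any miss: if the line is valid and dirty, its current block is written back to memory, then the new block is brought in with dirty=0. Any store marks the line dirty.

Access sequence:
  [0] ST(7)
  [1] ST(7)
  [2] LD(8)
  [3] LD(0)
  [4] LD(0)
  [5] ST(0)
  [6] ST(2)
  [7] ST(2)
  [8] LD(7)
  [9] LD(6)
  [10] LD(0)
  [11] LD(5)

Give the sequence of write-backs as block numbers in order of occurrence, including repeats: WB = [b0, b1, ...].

WB = [0, 2]

0: W B7 → L1 miss [D]
1: W B7 → L1 hit [D]
2: R B8 → L2 miss [-]
3: R B0 → L0 miss [-]
4: R B0 → L0 hit [-]
5: W B0 → L0 hit [D]
6: W B2 → L2 miss [D]
7: W B2 → L2 hit [D]
8: R B7 → L1 hit [D]
9: R B6 → L0 miss wb→B0 [-]
10: R B0 → L0 miss [-]
11: R B5 → L2 miss wb→B2 [-]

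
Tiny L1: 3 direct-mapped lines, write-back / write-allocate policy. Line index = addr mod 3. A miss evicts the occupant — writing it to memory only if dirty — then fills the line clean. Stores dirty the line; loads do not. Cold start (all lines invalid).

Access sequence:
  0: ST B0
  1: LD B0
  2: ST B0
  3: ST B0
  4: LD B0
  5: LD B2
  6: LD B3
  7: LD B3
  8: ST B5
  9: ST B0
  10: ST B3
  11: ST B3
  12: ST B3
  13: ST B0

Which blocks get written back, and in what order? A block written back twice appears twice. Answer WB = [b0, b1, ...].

WB = [0, 0, 3]

0: W B0 → L0 miss [D]
1: R B0 → L0 hit [D]
2: W B0 → L0 hit [D]
3: W B0 → L0 hit [D]
4: R B0 → L0 hit [D]
5: R B2 → L2 miss [-]
6: R B3 → L0 miss wb→B0 [-]
7: R B3 → L0 hit [-]
8: W B5 → L2 miss [D]
9: W B0 → L0 miss [D]
10: W B3 → L0 miss wb→B0 [D]
11: W B3 → L0 hit [D]
12: W B3 → L0 hit [D]
13: W B0 → L0 miss wb→B3 [D]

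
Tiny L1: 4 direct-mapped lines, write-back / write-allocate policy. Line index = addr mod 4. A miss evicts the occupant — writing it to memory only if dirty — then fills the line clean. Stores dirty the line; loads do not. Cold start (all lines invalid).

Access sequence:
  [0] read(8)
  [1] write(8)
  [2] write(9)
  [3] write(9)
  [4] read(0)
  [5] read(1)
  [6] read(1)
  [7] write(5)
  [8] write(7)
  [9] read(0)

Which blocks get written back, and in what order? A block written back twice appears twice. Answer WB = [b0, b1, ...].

0: R B8 -> L0 miss  d=-]
1: W B8 -> L0 hit  d=D]
2: W B9 -> L1 miss  d=D]
3: W B9 -> L1 hit  d=D]
4: R B0 -> L0 miss wb->B8  d=-]
5: R B1 -> L1 miss wb->B9  d=-]
6: R B1 -> L1 hit  d=-]
7: W B5 -> L1 miss  d=D]
8: W B7 -> L3 miss  d=D]
9: R B0 -> L0 hit  d=-]

WB = [8, 9]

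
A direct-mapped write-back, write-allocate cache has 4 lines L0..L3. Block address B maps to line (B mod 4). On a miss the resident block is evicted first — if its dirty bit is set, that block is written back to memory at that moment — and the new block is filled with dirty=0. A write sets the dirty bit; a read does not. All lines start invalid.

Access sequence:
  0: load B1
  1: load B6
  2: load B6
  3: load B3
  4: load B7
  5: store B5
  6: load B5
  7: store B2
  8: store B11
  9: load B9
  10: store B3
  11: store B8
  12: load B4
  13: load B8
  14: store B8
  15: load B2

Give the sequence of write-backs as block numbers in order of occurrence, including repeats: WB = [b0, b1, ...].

WB = [5, 11, 8]

0: R B1 → L1 miss [-]
1: R B6 → L2 miss [-]
2: R B6 → L2 hit [-]
3: R B3 → L3 miss [-]
4: R B7 → L3 miss [-]
5: W B5 → L1 miss [D]
6: R B5 → L1 hit [D]
7: W B2 → L2 miss [D]
8: W B11 → L3 miss [D]
9: R B9 → L1 miss wb→B5 [-]
10: W B3 → L3 miss wb→B11 [D]
11: W B8 → L0 miss [D]
12: R B4 → L0 miss wb→B8 [-]
13: R B8 → L0 miss [-]
14: W B8 → L0 hit [D]
15: R B2 → L2 hit [D]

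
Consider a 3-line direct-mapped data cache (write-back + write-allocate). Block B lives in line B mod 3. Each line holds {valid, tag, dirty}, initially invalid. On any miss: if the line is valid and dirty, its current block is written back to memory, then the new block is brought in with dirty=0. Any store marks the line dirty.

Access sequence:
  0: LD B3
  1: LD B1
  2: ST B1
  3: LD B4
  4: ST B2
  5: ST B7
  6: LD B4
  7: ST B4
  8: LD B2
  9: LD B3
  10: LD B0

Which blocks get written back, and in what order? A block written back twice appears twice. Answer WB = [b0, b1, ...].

WB = [1, 7]

0: R B3 -> L0 miss  d=-]
1: R B1 -> L1 miss  d=-]
2: W B1 -> L1 hit  d=D]
3: R B4 -> L1 miss wb->B1  d=-]
4: W B2 -> L2 miss  d=D]
5: W B7 -> L1 miss  d=D]
6: R B4 -> L1 miss wb->B7  d=-]
7: W B4 -> L1 hit  d=D]
8: R B2 -> L2 hit  d=D]
9: R B3 -> L0 hit  d=-]
10: R B0 -> L0 miss  d=-]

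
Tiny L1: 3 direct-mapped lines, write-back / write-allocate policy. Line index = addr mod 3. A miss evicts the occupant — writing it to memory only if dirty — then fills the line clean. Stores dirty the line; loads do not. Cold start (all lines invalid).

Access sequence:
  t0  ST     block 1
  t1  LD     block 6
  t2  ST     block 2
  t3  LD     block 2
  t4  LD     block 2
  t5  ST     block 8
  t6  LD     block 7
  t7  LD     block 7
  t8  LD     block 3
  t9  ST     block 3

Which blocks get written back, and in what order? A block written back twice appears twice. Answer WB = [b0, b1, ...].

WB = [2, 1]

0: W B1 → L1 miss [D]
1: R B6 → L0 miss [-]
2: W B2 → L2 miss [D]
3: R B2 → L2 hit [D]
4: R B2 → L2 hit [D]
5: W B8 → L2 miss wb→B2 [D]
6: R B7 → L1 miss wb→B1 [-]
7: R B7 → L1 hit [-]
8: R B3 → L0 miss [-]
9: W B3 → L0 hit [D]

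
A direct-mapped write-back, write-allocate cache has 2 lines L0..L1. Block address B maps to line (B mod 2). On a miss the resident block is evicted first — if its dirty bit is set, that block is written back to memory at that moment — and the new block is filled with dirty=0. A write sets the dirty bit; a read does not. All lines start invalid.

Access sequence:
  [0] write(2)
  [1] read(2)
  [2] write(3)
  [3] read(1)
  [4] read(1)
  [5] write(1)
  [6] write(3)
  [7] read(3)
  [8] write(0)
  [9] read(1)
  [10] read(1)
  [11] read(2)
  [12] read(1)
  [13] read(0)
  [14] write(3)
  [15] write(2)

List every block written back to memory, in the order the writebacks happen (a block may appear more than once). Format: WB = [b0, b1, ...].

0: W B2 → L0 miss [D]
1: R B2 → L0 hit [D]
2: W B3 → L1 miss [D]
3: R B1 → L1 miss wb→B3 [-]
4: R B1 → L1 hit [-]
5: W B1 → L1 hit [D]
6: W B3 → L1 miss wb→B1 [D]
7: R B3 → L1 hit [D]
8: W B0 → L0 miss wb→B2 [D]
9: R B1 → L1 miss wb→B3 [-]
10: R B1 → L1 hit [-]
11: R B2 → L0 miss wb→B0 [-]
12: R B1 → L1 hit [-]
13: R B0 → L0 miss [-]
14: W B3 → L1 miss [D]
15: W B2 → L0 miss [D]

WB = [3, 1, 2, 3, 0]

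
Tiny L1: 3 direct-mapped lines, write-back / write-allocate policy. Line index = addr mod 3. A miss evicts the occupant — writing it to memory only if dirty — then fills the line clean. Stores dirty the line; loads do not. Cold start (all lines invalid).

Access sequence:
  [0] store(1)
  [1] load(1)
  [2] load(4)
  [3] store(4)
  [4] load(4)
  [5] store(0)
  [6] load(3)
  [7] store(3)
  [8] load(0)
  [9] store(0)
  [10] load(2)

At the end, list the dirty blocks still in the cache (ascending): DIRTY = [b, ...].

0: W B1 -> L1 miss  d=D]
1: R B1 -> L1 hit  d=D]
2: R B4 -> L1 miss wb->B1  d=-]
3: W B4 -> L1 hit  d=D]
4: R B4 -> L1 hit  d=D]
5: W B0 -> L0 miss  d=D]
6: R B3 -> L0 miss wb->B0  d=-]
7: W B3 -> L0 hit  d=D]
8: R B0 -> L0 miss wb->B3  d=-]
9: W B0 -> L0 hit  d=D]
10: R B2 -> L2 miss  d=-]

DIRTY = [0, 4]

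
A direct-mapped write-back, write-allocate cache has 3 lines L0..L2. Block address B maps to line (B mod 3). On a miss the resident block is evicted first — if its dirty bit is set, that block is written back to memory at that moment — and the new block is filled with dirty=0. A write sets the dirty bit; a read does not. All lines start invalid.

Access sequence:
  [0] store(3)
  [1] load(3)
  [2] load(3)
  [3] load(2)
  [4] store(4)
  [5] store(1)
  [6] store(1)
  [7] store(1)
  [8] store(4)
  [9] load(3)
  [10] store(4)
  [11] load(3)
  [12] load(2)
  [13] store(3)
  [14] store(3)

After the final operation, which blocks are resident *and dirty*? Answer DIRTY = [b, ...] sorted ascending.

0: W B3 -> L0 miss  d=D]
1: R B3 -> L0 hit  d=D]
2: R B3 -> L0 hit  d=D]
3: R B2 -> L2 miss  d=-]
4: W B4 -> L1 miss  d=D]
5: W B1 -> L1 miss wb->B4  d=D]
6: W B1 -> L1 hit  d=D]
7: W B1 -> L1 hit  d=D]
8: W B4 -> L1 miss wb->B1  d=D]
9: R B3 -> L0 hit  d=D]
10: W B4 -> L1 hit  d=D]
11: R B3 -> L0 hit  d=D]
12: R B2 -> L2 hit  d=-]
13: W B3 -> L0 hit  d=D]
14: W B3 -> L0 hit  d=D]

DIRTY = [3, 4]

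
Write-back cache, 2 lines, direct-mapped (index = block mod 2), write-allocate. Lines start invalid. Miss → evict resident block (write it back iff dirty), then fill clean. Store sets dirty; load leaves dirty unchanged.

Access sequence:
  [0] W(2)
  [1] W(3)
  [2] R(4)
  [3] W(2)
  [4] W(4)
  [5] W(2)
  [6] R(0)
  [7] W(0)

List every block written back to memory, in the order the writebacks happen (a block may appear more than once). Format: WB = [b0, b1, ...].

WB = [2, 2, 4, 2]

0: W B2 → L0 miss [D]
1: W B3 → L1 miss [D]
2: R B4 → L0 miss wb→B2 [-]
3: W B2 → L0 miss [D]
4: W B4 → L0 miss wb→B2 [D]
5: W B2 → L0 miss wb→B4 [D]
6: R B0 → L0 miss wb→B2 [-]
7: W B0 → L0 hit [D]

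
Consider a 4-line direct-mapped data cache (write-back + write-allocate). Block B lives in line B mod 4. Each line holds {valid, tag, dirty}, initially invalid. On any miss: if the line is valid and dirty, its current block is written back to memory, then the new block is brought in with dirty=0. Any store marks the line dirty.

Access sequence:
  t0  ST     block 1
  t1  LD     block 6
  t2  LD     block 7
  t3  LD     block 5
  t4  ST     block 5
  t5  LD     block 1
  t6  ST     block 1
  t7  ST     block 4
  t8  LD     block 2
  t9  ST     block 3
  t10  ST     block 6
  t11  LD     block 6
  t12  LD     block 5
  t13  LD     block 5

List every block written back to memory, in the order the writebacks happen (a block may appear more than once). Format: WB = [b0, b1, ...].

WB = [1, 5, 1]

  0 | W B1 → L1 miss [D]
  1 | R B6 → L2 miss [-]
  2 | R B7 → L3 miss [-]
  3 | R B5 → L1 miss wb→B1 [-]
  4 | W B5 → L1 hit [D]
  5 | R B1 → L1 miss wb→B5 [-]
  6 | W B1 → L1 hit [D]
  7 | W B4 → L0 miss [D]
  8 | R B2 → L2 miss [-]
  9 | W B3 → L3 miss [D]
  10 | W B6 → L2 miss [D]
  11 | R B6 → L2 hit [D]
  12 | R B5 → L1 miss wb→B1 [-]
  13 | R B5 → L1 hit [-]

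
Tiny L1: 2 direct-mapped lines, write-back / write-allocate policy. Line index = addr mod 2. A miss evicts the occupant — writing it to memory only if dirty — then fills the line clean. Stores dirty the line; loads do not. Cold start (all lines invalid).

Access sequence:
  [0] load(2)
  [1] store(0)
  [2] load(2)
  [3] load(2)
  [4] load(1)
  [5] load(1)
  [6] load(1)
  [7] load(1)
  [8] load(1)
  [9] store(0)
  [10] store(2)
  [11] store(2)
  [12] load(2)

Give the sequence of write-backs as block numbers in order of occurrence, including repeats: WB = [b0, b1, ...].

  0 | R B2 → L0 miss [-]
  1 | W B0 → L0 miss [D]
  2 | R B2 → L0 miss wb→B0 [-]
  3 | R B2 → L0 hit [-]
  4 | R B1 → L1 miss [-]
  5 | R B1 → L1 hit [-]
  6 | R B1 → L1 hit [-]
  7 | R B1 → L1 hit [-]
  8 | R B1 → L1 hit [-]
  9 | W B0 → L0 miss [D]
  10 | W B2 → L0 miss wb→B0 [D]
  11 | W B2 → L0 hit [D]
  12 | R B2 → L0 hit [D]

WB = [0, 0]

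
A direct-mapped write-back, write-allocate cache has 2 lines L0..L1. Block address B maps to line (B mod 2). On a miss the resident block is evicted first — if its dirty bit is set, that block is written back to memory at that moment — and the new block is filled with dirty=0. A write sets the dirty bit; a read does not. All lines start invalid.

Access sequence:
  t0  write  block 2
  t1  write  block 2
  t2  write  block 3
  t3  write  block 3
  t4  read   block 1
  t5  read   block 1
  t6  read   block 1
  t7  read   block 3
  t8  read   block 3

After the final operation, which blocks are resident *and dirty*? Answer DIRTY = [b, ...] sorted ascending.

0: W B2 -> L0 miss  d=D]
1: W B2 -> L0 hit  d=D]
2: W B3 -> L1 miss  d=D]
3: W B3 -> L1 hit  d=D]
4: R B1 -> L1 miss wb->B3  d=-]
5: R B1 -> L1 hit  d=-]
6: R B1 -> L1 hit  d=-]
7: R B3 -> L1 miss  d=-]
8: R B3 -> L1 hit  d=-]

DIRTY = [2]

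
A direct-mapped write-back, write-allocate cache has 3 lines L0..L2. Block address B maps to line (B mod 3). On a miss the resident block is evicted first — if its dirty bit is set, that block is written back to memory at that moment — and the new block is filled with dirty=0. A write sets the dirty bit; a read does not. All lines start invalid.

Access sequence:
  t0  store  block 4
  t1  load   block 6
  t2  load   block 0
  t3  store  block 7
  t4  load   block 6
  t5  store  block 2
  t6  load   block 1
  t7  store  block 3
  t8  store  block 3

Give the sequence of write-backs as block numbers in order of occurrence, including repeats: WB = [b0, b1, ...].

WB = [4, 7]

  0 | W B4 → L1 miss [D]
  1 | R B6 → L0 miss [-]
  2 | R B0 → L0 miss [-]
  3 | W B7 → L1 miss wb→B4 [D]
  4 | R B6 → L0 miss [-]
  5 | W B2 → L2 miss [D]
  6 | R B1 → L1 miss wb→B7 [-]
  7 | W B3 → L0 miss [D]
  8 | W B3 → L0 hit [D]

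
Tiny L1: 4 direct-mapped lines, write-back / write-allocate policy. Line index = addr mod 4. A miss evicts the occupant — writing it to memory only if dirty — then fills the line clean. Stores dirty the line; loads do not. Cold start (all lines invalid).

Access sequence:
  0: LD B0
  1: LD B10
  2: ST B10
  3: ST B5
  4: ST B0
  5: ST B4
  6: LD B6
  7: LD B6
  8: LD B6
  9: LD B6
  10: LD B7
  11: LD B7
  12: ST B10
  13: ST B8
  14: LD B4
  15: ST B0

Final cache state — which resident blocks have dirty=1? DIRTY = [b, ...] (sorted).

  0 | R B0 → L0 miss [-]
  1 | R B10 → L2 miss [-]
  2 | W B10 → L2 hit [D]
  3 | W B5 → L1 miss [D]
  4 | W B0 → L0 hit [D]
  5 | W B4 → L0 miss wb→B0 [D]
  6 | R B6 → L2 miss wb→B10 [-]
  7 | R B6 → L2 hit [-]
  8 | R B6 → L2 hit [-]
  9 | R B6 → L2 hit [-]
  10 | R B7 → L3 miss [-]
  11 | R B7 → L3 hit [-]
  12 | W B10 → L2 miss [D]
  13 | W B8 → L0 miss wb→B4 [D]
  14 | R B4 → L0 miss wb→B8 [-]
  15 | W B0 → L0 miss [D]

DIRTY = [0, 5, 10]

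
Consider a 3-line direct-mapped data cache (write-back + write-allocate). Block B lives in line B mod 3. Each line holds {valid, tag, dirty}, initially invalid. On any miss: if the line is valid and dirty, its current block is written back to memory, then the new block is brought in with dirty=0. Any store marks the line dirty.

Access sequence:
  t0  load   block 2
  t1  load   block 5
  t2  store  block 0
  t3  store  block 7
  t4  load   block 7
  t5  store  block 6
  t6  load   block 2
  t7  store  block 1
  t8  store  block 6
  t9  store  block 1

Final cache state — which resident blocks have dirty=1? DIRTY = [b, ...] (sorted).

DIRTY = [1, 6]

  0 | R B2 → L2 miss [-]
  1 | R B5 → L2 miss [-]
  2 | W B0 → L0 miss [D]
  3 | W B7 → L1 miss [D]
  4 | R B7 → L1 hit [D]
  5 | W B6 → L0 miss wb→B0 [D]
  6 | R B2 → L2 miss [-]
  7 | W B1 → L1 miss wb→B7 [D]
  8 | W B6 → L0 hit [D]
  9 | W B1 → L1 hit [D]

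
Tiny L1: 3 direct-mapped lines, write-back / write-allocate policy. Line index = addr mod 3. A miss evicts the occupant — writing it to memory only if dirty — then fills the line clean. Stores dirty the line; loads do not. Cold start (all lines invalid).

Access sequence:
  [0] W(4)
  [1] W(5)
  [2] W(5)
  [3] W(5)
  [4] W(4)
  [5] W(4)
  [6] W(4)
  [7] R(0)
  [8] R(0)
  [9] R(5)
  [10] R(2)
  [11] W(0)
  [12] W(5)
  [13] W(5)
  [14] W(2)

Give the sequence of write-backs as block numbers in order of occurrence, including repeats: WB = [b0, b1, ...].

0: W B4 -> L1 miss  d=D]
1: W B5 -> L2 miss  d=D]
2: W B5 -> L2 hit  d=D]
3: W B5 -> L2 hit  d=D]
4: W B4 -> L1 hit  d=D]
5: W B4 -> L1 hit  d=D]
6: W B4 -> L1 hit  d=D]
7: R B0 -> L0 miss  d=-]
8: R B0 -> L0 hit  d=-]
9: R B5 -> L2 hit  d=D]
10: R B2 -> L2 miss wb->B5  d=-]
11: W B0 -> L0 hit  d=D]
12: W B5 -> L2 miss  d=D]
13: W B5 -> L2 hit  d=D]
14: W B2 -> L2 miss wb->B5  d=D]

WB = [5, 5]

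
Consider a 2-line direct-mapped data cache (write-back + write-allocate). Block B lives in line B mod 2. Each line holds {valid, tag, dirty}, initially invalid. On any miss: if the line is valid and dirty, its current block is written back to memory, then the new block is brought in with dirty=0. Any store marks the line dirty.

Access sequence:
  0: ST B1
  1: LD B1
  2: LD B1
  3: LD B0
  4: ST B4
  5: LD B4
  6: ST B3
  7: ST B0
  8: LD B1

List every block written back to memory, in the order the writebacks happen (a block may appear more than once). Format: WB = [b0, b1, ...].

0: W B1 -> L1 miss  d=D]
1: R B1 -> L1 hit  d=D]
2: R B1 -> L1 hit  d=D]
3: R B0 -> L0 miss  d=-]
4: W B4 -> L0 miss  d=D]
5: R B4 -> L0 hit  d=D]
6: W B3 -> L1 miss wb->B1  d=D]
7: W B0 -> L0 miss wb->B4  d=D]
8: R B1 -> L1 miss wb->B3  d=-]

WB = [1, 4, 3]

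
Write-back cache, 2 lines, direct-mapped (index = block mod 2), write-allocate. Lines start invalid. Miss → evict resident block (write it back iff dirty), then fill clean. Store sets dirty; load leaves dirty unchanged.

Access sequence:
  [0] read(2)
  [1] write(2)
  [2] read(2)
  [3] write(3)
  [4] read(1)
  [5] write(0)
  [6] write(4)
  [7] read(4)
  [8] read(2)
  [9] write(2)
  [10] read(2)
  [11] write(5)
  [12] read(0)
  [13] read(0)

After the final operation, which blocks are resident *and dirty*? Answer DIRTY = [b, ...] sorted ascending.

DIRTY = [5]

0: R B2 → L0 miss [-]
1: W B2 → L0 hit [D]
2: R B2 → L0 hit [D]
3: W B3 → L1 miss [D]
4: R B1 → L1 miss wb→B3 [-]
5: W B0 → L0 miss wb→B2 [D]
6: W B4 → L0 miss wb→B0 [D]
7: R B4 → L0 hit [D]
8: R B2 → L0 miss wb→B4 [-]
9: W B2 → L0 hit [D]
10: R B2 → L0 hit [D]
11: W B5 → L1 miss [D]
12: R B0 → L0 miss wb→B2 [-]
13: R B0 → L0 hit [-]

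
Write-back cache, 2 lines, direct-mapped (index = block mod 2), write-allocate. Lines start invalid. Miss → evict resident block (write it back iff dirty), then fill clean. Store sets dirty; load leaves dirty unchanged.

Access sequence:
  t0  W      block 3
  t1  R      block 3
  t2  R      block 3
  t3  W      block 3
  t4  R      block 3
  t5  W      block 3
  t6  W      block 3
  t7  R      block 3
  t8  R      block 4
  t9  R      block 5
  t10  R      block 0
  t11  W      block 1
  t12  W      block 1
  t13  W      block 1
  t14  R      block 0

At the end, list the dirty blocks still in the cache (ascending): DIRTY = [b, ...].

DIRTY = [1]

0: W B3 → L1 miss [D]
1: R B3 → L1 hit [D]
2: R B3 → L1 hit [D]
3: W B3 → L1 hit [D]
4: R B3 → L1 hit [D]
5: W B3 → L1 hit [D]
6: W B3 → L1 hit [D]
7: R B3 → L1 hit [D]
8: R B4 → L0 miss [-]
9: R B5 → L1 miss wb→B3 [-]
10: R B0 → L0 miss [-]
11: W B1 → L1 miss [D]
12: W B1 → L1 hit [D]
13: W B1 → L1 hit [D]
14: R B0 → L0 hit [-]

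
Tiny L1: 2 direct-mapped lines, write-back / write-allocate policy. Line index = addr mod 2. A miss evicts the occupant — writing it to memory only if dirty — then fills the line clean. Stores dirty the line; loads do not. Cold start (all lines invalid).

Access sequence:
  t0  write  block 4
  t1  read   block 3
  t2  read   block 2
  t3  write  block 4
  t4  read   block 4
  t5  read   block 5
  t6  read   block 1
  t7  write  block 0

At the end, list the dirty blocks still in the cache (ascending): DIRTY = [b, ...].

DIRTY = [0]

0: W B4 → L0 miss [D]
1: R B3 → L1 miss [-]
2: R B2 → L0 miss wb→B4 [-]
3: W B4 → L0 miss [D]
4: R B4 → L0 hit [D]
5: R B5 → L1 miss [-]
6: R B1 → L1 miss [-]
7: W B0 → L0 miss wb→B4 [D]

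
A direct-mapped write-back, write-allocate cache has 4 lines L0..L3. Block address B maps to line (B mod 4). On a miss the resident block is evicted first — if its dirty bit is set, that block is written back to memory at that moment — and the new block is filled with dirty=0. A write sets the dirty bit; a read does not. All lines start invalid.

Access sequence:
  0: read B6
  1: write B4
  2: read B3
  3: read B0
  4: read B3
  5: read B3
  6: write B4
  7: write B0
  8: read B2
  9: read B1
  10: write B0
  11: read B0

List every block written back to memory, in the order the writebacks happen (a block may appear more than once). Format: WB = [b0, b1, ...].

WB = [4, 4]

0: R B6 → L2 miss [-]
1: W B4 → L0 miss [D]
2: R B3 → L3 miss [-]
3: R B0 → L0 miss wb→B4 [-]
4: R B3 → L3 hit [-]
5: R B3 → L3 hit [-]
6: W B4 → L0 miss [D]
7: W B0 → L0 miss wb→B4 [D]
8: R B2 → L2 miss [-]
9: R B1 → L1 miss [-]
10: W B0 → L0 hit [D]
11: R B0 → L0 hit [D]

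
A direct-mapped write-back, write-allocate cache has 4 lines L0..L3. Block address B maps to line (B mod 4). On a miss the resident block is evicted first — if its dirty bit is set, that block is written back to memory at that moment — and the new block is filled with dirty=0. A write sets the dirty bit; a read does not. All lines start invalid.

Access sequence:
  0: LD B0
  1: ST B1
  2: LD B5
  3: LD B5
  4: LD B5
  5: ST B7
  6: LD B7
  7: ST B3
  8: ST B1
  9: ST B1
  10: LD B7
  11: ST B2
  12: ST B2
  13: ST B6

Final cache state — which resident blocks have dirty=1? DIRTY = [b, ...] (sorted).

  0 | R B0 → L0 miss [-]
  1 | W B1 → L1 miss [D]
  2 | R B5 → L1 miss wb→B1 [-]
  3 | R B5 → L1 hit [-]
  4 | R B5 → L1 hit [-]
  5 | W B7 → L3 miss [D]
  6 | R B7 → L3 hit [D]
  7 | W B3 → L3 miss wb→B7 [D]
  8 | W B1 → L1 miss [D]
  9 | W B1 → L1 hit [D]
  10 | R B7 → L3 miss wb→B3 [-]
  11 | W B2 → L2 miss [D]
  12 | W B2 → L2 hit [D]
  13 | W B6 → L2 miss wb→B2 [D]

DIRTY = [1, 6]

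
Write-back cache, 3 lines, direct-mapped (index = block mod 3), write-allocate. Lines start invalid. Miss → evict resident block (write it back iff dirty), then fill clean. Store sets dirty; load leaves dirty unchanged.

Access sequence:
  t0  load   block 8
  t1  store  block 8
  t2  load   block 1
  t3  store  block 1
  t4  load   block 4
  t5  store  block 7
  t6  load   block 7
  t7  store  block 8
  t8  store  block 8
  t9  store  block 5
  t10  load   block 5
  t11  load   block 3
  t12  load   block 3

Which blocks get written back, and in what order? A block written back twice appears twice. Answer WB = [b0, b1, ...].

WB = [1, 8]

  0 | R B8 → L2 miss [-]
  1 | W B8 → L2 hit [D]
  2 | R B1 → L1 miss [-]
  3 | W B1 → L1 hit [D]
  4 | R B4 → L1 miss wb→B1 [-]
  5 | W B7 → L1 miss [D]
  6 | R B7 → L1 hit [D]
  7 | W B8 → L2 hit [D]
  8 | W B8 → L2 hit [D]
  9 | W B5 → L2 miss wb→B8 [D]
  10 | R B5 → L2 hit [D]
  11 | R B3 → L0 miss [-]
  12 | R B3 → L0 hit [-]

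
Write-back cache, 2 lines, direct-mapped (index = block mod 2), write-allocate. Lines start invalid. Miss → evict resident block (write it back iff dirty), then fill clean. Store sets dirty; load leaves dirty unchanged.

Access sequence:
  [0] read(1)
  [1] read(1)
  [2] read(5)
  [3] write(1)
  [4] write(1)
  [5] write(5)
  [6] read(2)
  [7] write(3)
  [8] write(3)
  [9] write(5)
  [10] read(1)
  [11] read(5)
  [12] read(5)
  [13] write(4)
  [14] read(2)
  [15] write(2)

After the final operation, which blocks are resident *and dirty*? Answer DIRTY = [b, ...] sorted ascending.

DIRTY = [2]

  0 | R B1 → L1 miss [-]
  1 | R B1 → L1 hit [-]
  2 | R B5 → L1 miss [-]
  3 | W B1 → L1 miss [D]
  4 | W B1 → L1 hit [D]
  5 | W B5 → L1 miss wb→B1 [D]
  6 | R B2 → L0 miss [-]
  7 | W B3 → L1 miss wb→B5 [D]
  8 | W B3 → L1 hit [D]
  9 | W B5 → L1 miss wb→B3 [D]
  10 | R B1 → L1 miss wb→B5 [-]
  11 | R B5 → L1 miss [-]
  12 | R B5 → L1 hit [-]
  13 | W B4 → L0 miss [D]
  14 | R B2 → L0 miss wb→B4 [-]
  15 | W B2 → L0 hit [D]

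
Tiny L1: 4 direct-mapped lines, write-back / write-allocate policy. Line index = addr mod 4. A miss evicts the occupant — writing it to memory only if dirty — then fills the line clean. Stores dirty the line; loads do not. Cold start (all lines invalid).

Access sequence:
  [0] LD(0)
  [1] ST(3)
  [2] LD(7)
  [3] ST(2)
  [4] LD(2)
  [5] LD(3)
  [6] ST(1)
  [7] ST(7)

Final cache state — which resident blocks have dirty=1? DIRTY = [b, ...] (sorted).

DIRTY = [1, 2, 7]

  0 | R B0 → L0 miss [-]
  1 | W B3 → L3 miss [D]
  2 | R B7 → L3 miss wb→B3 [-]
  3 | W B2 → L2 miss [D]
  4 | R B2 → L2 hit [D]
  5 | R B3 → L3 miss [-]
  6 | W B1 → L1 miss [D]
  7 | W B7 → L3 miss [D]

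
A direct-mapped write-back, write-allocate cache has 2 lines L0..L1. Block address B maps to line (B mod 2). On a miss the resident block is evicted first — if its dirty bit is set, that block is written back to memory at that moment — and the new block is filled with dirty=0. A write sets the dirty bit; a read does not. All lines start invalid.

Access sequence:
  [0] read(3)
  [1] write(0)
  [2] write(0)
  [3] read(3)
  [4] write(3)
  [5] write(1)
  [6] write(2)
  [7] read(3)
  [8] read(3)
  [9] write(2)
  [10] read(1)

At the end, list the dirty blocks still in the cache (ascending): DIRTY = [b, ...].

DIRTY = [2]

0: R B3 -> L1 miss  d=-]
1: W B0 -> L0 miss  d=D]
2: W B0 -> L0 hit  d=D]
3: R B3 -> L1 hit  d=-]
4: W B3 -> L1 hit  d=D]
5: W B1 -> L1 miss wb->B3  d=D]
6: W B2 -> L0 miss wb->B0  d=D]
7: R B3 -> L1 miss wb->B1  d=-]
8: R B3 -> L1 hit  d=-]
9: W B2 -> L0 hit  d=D]
10: R B1 -> L1 miss  d=-]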